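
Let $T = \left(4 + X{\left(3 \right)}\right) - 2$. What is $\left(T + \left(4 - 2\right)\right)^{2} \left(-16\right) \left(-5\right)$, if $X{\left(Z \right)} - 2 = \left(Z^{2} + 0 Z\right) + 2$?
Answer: $23120$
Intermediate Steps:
$X{\left(Z \right)} = 4 + Z^{2}$ ($X{\left(Z \right)} = 2 + \left(\left(Z^{2} + 0 Z\right) + 2\right) = 2 + \left(\left(Z^{2} + 0\right) + 2\right) = 2 + \left(Z^{2} + 2\right) = 2 + \left(2 + Z^{2}\right) = 4 + Z^{2}$)
$T = 15$ ($T = \left(4 + \left(4 + 3^{2}\right)\right) - 2 = \left(4 + \left(4 + 9\right)\right) - 2 = \left(4 + 13\right) - 2 = 17 - 2 = 15$)
$\left(T + \left(4 - 2\right)\right)^{2} \left(-16\right) \left(-5\right) = \left(15 + \left(4 - 2\right)\right)^{2} \left(-16\right) \left(-5\right) = \left(15 + 2\right)^{2} \left(-16\right) \left(-5\right) = 17^{2} \left(-16\right) \left(-5\right) = 289 \left(-16\right) \left(-5\right) = \left(-4624\right) \left(-5\right) = 23120$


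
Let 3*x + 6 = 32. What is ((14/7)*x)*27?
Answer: 468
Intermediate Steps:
x = 26/3 (x = -2 + (1/3)*32 = -2 + 32/3 = 26/3 ≈ 8.6667)
((14/7)*x)*27 = ((14/7)*(26/3))*27 = ((14*(1/7))*(26/3))*27 = (2*(26/3))*27 = (52/3)*27 = 468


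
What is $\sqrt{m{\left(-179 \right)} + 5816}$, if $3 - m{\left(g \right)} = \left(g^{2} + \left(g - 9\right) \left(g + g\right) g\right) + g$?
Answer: $\sqrt{12021373} \approx 3467.2$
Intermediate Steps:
$m{\left(g \right)} = 3 - g - g^{2} - 2 g^{2} \left(-9 + g\right)$ ($m{\left(g \right)} = 3 - \left(\left(g^{2} + \left(g - 9\right) \left(g + g\right) g\right) + g\right) = 3 - \left(\left(g^{2} + \left(-9 + g\right) 2 g g\right) + g\right) = 3 - \left(\left(g^{2} + 2 g \left(-9 + g\right) g\right) + g\right) = 3 - \left(\left(g^{2} + 2 g^{2} \left(-9 + g\right)\right) + g\right) = 3 - \left(g + g^{2} + 2 g^{2} \left(-9 + g\right)\right) = 3 - g - g^{2} - 2 g^{2} \left(-9 + g\right)$)
$\sqrt{m{\left(-179 \right)} + 5816} = \sqrt{\left(3 - -179 - 2 \left(-179\right)^{3} + 17 \left(-179\right)^{2}\right) + 5816} = \sqrt{\left(3 + 179 - -11470678 + 17 \cdot 32041\right) + 5816} = \sqrt{\left(3 + 179 + 11470678 + 544697\right) + 5816} = \sqrt{12015557 + 5816} = \sqrt{12021373}$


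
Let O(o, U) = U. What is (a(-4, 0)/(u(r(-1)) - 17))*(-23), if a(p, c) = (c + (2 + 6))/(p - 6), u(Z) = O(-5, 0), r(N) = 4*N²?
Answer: -92/85 ≈ -1.0824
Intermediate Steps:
u(Z) = 0
a(p, c) = (8 + c)/(-6 + p) (a(p, c) = (c + 8)/(-6 + p) = (8 + c)/(-6 + p))
(a(-4, 0)/(u(r(-1)) - 17))*(-23) = (((8 + 0)/(-6 - 4))/(0 - 17))*(-23) = ((8/(-10))/(-17))*(-23) = -(-1)*8/170*(-23) = -1/17*(-⅘)*(-23) = (4/85)*(-23) = -92/85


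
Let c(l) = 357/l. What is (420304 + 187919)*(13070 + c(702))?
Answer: 620083145759/78 ≈ 7.9498e+9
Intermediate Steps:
(420304 + 187919)*(13070 + c(702)) = (420304 + 187919)*(13070 + 357/702) = 608223*(13070 + 357*(1/702)) = 608223*(13070 + 119/234) = 608223*(3058499/234) = 620083145759/78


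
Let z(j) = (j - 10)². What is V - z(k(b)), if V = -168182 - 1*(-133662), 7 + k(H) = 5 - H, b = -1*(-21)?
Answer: -35609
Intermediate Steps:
b = 21
k(H) = -2 - H (k(H) = -7 + (5 - H) = -2 - H)
z(j) = (-10 + j)²
V = -34520 (V = -168182 + 133662 = -34520)
V - z(k(b)) = -34520 - (-10 + (-2 - 1*21))² = -34520 - (-10 + (-2 - 21))² = -34520 - (-10 - 23)² = -34520 - 1*(-33)² = -34520 - 1*1089 = -34520 - 1089 = -35609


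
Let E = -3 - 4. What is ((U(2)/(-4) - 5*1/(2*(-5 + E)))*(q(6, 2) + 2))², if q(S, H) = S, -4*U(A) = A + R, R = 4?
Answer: 196/9 ≈ 21.778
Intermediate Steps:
U(A) = -1 - A/4 (U(A) = -(A + 4)/4 = -(4 + A)/4 = -1 - A/4)
E = -7
((U(2)/(-4) - 5*1/(2*(-5 + E)))*(q(6, 2) + 2))² = (((-1 - ¼*2)/(-4) - 5*1/(2*(-5 - 7)))*(6 + 2))² = (((-1 - ½)*(-¼) - 5/(2*(-12)))*8)² = ((-3/2*(-¼) - 5/(-24))*8)² = ((3/8 - 5*(-1/24))*8)² = ((3/8 + 5/24)*8)² = ((7/12)*8)² = (14/3)² = 196/9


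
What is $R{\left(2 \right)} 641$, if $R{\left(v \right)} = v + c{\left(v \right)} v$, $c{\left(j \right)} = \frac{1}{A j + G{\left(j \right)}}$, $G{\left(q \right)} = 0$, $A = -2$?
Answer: $\frac{1923}{2} \approx 961.5$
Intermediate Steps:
$c{\left(j \right)} = - \frac{1}{2 j}$ ($c{\left(j \right)} = \frac{1}{- 2 j + 0} = \frac{1}{\left(-2\right) j} = - \frac{1}{2 j}$)
$R{\left(v \right)} = - \frac{1}{2} + v$ ($R{\left(v \right)} = v + - \frac{1}{2 v} v = v - \frac{1}{2} = - \frac{1}{2} + v$)
$R{\left(2 \right)} 641 = \left(- \frac{1}{2} + 2\right) 641 = \frac{3}{2} \cdot 641 = \frac{1923}{2}$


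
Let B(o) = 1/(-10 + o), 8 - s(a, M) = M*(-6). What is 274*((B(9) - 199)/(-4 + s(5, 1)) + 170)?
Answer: 41100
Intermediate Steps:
s(a, M) = 8 + 6*M (s(a, M) = 8 - M*(-6) = 8 - (-6)*M = 8 + 6*M)
274*((B(9) - 199)/(-4 + s(5, 1)) + 170) = 274*((1/(-10 + 9) - 199)/(-4 + (8 + 6*1)) + 170) = 274*((1/(-1) - 199)/(-4 + (8 + 6)) + 170) = 274*((-1 - 199)/(-4 + 14) + 170) = 274*(-200/10 + 170) = 274*(-200*⅒ + 170) = 274*(-20 + 170) = 274*150 = 41100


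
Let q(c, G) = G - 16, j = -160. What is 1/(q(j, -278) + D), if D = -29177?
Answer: -1/29471 ≈ -3.3932e-5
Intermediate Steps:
q(c, G) = -16 + G
1/(q(j, -278) + D) = 1/((-16 - 278) - 29177) = 1/(-294 - 29177) = 1/(-29471) = -1/29471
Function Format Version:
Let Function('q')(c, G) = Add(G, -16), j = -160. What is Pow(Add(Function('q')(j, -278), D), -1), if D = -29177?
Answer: Rational(-1, 29471) ≈ -3.3932e-5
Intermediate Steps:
Function('q')(c, G) = Add(-16, G)
Pow(Add(Function('q')(j, -278), D), -1) = Pow(Add(Add(-16, -278), -29177), -1) = Pow(Add(-294, -29177), -1) = Pow(-29471, -1) = Rational(-1, 29471)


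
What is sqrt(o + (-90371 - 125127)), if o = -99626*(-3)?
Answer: 2*sqrt(20845) ≈ 288.76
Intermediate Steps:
o = 298878
sqrt(o + (-90371 - 125127)) = sqrt(298878 + (-90371 - 125127)) = sqrt(298878 - 215498) = sqrt(83380) = 2*sqrt(20845)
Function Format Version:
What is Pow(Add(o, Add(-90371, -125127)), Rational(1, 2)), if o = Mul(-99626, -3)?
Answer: Mul(2, Pow(20845, Rational(1, 2))) ≈ 288.76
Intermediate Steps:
o = 298878
Pow(Add(o, Add(-90371, -125127)), Rational(1, 2)) = Pow(Add(298878, Add(-90371, -125127)), Rational(1, 2)) = Pow(Add(298878, -215498), Rational(1, 2)) = Pow(83380, Rational(1, 2)) = Mul(2, Pow(20845, Rational(1, 2)))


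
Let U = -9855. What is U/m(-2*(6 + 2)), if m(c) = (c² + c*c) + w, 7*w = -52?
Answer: -68985/3532 ≈ -19.531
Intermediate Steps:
w = -52/7 (w = (⅐)*(-52) = -52/7 ≈ -7.4286)
m(c) = -52/7 + 2*c² (m(c) = (c² + c*c) - 52/7 = (c² + c²) - 52/7 = 2*c² - 52/7 = -52/7 + 2*c²)
U/m(-2*(6 + 2)) = -9855/(-52/7 + 2*(-2*(6 + 2))²) = -9855/(-52/7 + 2*(-2*8)²) = -9855/(-52/7 + 2*(-16)²) = -9855/(-52/7 + 2*256) = -9855/(-52/7 + 512) = -9855/3532/7 = -9855*7/3532 = -68985/3532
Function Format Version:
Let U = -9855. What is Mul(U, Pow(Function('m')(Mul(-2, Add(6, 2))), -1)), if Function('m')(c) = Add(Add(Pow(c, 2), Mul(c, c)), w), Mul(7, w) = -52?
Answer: Rational(-68985, 3532) ≈ -19.531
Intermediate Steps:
w = Rational(-52, 7) (w = Mul(Rational(1, 7), -52) = Rational(-52, 7) ≈ -7.4286)
Function('m')(c) = Add(Rational(-52, 7), Mul(2, Pow(c, 2))) (Function('m')(c) = Add(Add(Pow(c, 2), Mul(c, c)), Rational(-52, 7)) = Add(Add(Pow(c, 2), Pow(c, 2)), Rational(-52, 7)) = Add(Mul(2, Pow(c, 2)), Rational(-52, 7)) = Add(Rational(-52, 7), Mul(2, Pow(c, 2))))
Mul(U, Pow(Function('m')(Mul(-2, Add(6, 2))), -1)) = Mul(-9855, Pow(Add(Rational(-52, 7), Mul(2, Pow(Mul(-2, Add(6, 2)), 2))), -1)) = Mul(-9855, Pow(Add(Rational(-52, 7), Mul(2, Pow(Mul(-2, 8), 2))), -1)) = Mul(-9855, Pow(Add(Rational(-52, 7), Mul(2, Pow(-16, 2))), -1)) = Mul(-9855, Pow(Add(Rational(-52, 7), Mul(2, 256)), -1)) = Mul(-9855, Pow(Add(Rational(-52, 7), 512), -1)) = Mul(-9855, Pow(Rational(3532, 7), -1)) = Mul(-9855, Rational(7, 3532)) = Rational(-68985, 3532)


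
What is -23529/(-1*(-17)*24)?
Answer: -7843/136 ≈ -57.669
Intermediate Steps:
-23529/(-1*(-17)*24) = -23529/(17*24) = -23529/408 = -23529*1/408 = -7843/136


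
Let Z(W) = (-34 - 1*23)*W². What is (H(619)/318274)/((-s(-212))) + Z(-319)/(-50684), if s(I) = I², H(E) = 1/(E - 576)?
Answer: 891943962590937433/7793853365041568 ≈ 114.44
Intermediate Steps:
Z(W) = -57*W² (Z(W) = (-34 - 23)*W² = -57*W²)
H(E) = 1/(-576 + E)
(H(619)/318274)/((-s(-212))) + Z(-319)/(-50684) = (1/((-576 + 619)*318274))/((-1*(-212)²)) - 57*(-319)²/(-50684) = ((1/318274)/43)/((-1*44944)) - 57*101761*(-1/50684) = ((1/43)*(1/318274))/(-44944) - 5800377*(-1/50684) = (1/13685782)*(-1/44944) + 5800377/50684 = -1/615093786208 + 5800377/50684 = 891943962590937433/7793853365041568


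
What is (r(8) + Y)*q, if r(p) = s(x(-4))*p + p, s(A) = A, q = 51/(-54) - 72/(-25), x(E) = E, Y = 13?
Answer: -9581/450 ≈ -21.291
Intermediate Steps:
q = 871/450 (q = 51*(-1/54) - 72*(-1/25) = -17/18 + 72/25 = 871/450 ≈ 1.9356)
r(p) = -3*p (r(p) = -4*p + p = -3*p)
(r(8) + Y)*q = (-3*8 + 13)*(871/450) = (-24 + 13)*(871/450) = -11*871/450 = -9581/450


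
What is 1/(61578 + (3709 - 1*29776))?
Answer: 1/35511 ≈ 2.8160e-5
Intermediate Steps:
1/(61578 + (3709 - 1*29776)) = 1/(61578 + (3709 - 29776)) = 1/(61578 - 26067) = 1/35511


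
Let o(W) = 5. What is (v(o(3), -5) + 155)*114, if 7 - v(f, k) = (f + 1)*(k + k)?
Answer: 25308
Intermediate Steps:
v(f, k) = 7 - 2*k*(1 + f) (v(f, k) = 7 - (f + 1)*(k + k) = 7 - (1 + f)*2*k = 7 - 2*k*(1 + f))
(v(o(3), -5) + 155)*114 = ((7 - 2*(-5) - 2*5*(-5)) + 155)*114 = ((7 + 10 + 50) + 155)*114 = (67 + 155)*114 = 222*114 = 25308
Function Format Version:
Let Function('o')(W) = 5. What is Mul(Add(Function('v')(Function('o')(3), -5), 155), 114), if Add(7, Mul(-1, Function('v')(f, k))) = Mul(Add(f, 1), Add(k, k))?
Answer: 25308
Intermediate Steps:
Function('v')(f, k) = Add(7, Mul(-2, k, Add(1, f))) (Function('v')(f, k) = Add(7, Mul(-1, Mul(Add(f, 1), Add(k, k)))) = Add(7, Mul(-1, Mul(Add(1, f), Mul(2, k)))) = Add(7, Mul(-1, Mul(2, k, Add(1, f)))) = Add(7, Mul(-2, k, Add(1, f))))
Mul(Add(Function('v')(Function('o')(3), -5), 155), 114) = Mul(Add(Add(7, Mul(-2, -5), Mul(-2, 5, -5)), 155), 114) = Mul(Add(Add(7, 10, 50), 155), 114) = Mul(Add(67, 155), 114) = Mul(222, 114) = 25308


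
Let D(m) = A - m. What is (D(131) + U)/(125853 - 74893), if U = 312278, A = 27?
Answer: 156087/25480 ≈ 6.1259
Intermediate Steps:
D(m) = 27 - m
(D(131) + U)/(125853 - 74893) = ((27 - 1*131) + 312278)/(125853 - 74893) = ((27 - 131) + 312278)/50960 = (-104 + 312278)*(1/50960) = 312174*(1/50960) = 156087/25480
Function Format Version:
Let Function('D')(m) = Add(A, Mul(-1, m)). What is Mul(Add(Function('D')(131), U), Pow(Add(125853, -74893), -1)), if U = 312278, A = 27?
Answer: Rational(156087, 25480) ≈ 6.1259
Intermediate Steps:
Function('D')(m) = Add(27, Mul(-1, m))
Mul(Add(Function('D')(131), U), Pow(Add(125853, -74893), -1)) = Mul(Add(Add(27, Mul(-1, 131)), 312278), Pow(Add(125853, -74893), -1)) = Mul(Add(Add(27, -131), 312278), Pow(50960, -1)) = Mul(Add(-104, 312278), Rational(1, 50960)) = Mul(312174, Rational(1, 50960)) = Rational(156087, 25480)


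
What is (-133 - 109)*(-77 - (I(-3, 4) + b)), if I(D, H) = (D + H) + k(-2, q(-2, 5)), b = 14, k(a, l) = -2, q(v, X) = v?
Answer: 21780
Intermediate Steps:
I(D, H) = -2 + D + H (I(D, H) = (D + H) - 2 = -2 + D + H)
(-133 - 109)*(-77 - (I(-3, 4) + b)) = (-133 - 109)*(-77 - ((-2 - 3 + 4) + 14)) = -242*(-77 - (-1 + 14)) = -242*(-77 - 1*13) = -242*(-77 - 13) = -242*(-90) = 21780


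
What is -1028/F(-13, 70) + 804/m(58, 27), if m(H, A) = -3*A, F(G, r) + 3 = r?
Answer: -45712/1809 ≈ -25.269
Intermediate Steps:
F(G, r) = -3 + r
-1028/F(-13, 70) + 804/m(58, 27) = -1028/(-3 + 70) + 804/((-3*27)) = -1028/67 + 804/(-81) = -1028*1/67 + 804*(-1/81) = -1028/67 - 268/27 = -45712/1809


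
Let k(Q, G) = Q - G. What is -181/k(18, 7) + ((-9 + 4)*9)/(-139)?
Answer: -24664/1529 ≈ -16.131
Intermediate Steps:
-181/k(18, 7) + ((-9 + 4)*9)/(-139) = -181/(18 - 1*7) + ((-9 + 4)*9)/(-139) = -181/(18 - 7) - 5*9*(-1/139) = -181/11 - 45*(-1/139) = -181*1/11 + 45/139 = -181/11 + 45/139 = -24664/1529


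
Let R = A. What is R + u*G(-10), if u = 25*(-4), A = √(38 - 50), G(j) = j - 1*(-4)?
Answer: 600 + 2*I*√3 ≈ 600.0 + 3.4641*I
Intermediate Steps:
G(j) = 4 + j (G(j) = j + 4 = 4 + j)
A = 2*I*√3 (A = √(-12) = 2*I*√3 ≈ 3.4641*I)
u = -100
R = 2*I*√3 ≈ 3.4641*I
R + u*G(-10) = 2*I*√3 - 100*(4 - 10) = 2*I*√3 - 100*(-6) = 2*I*√3 + 600 = 600 + 2*I*√3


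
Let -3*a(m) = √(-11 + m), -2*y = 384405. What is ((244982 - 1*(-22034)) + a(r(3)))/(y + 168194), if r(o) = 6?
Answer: -534032/48017 + 2*I*√5/144051 ≈ -11.122 + 3.1046e-5*I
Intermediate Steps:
y = -384405/2 (y = -½*384405 = -384405/2 ≈ -1.9220e+5)
a(m) = -√(-11 + m)/3
((244982 - 1*(-22034)) + a(r(3)))/(y + 168194) = ((244982 - 1*(-22034)) - √(-11 + 6)/3)/(-384405/2 + 168194) = ((244982 + 22034) - I*√5/3)/(-48017/2) = (267016 - I*√5/3)*(-2/48017) = -534032/48017 + 2*I*√5/144051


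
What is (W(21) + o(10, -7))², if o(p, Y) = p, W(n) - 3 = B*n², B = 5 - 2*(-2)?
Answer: 15856324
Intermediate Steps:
B = 9 (B = 5 + 4 = 9)
W(n) = 3 + 9*n²
(W(21) + o(10, -7))² = ((3 + 9*21²) + 10)² = ((3 + 9*441) + 10)² = ((3 + 3969) + 10)² = (3972 + 10)² = 3982² = 15856324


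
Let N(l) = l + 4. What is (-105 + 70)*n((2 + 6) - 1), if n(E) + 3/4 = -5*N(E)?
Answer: 7805/4 ≈ 1951.3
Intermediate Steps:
N(l) = 4 + l
n(E) = -83/4 - 5*E (n(E) = -¾ - 5*(4 + E) = -¾ + (-20 - 5*E) = -83/4 - 5*E)
(-105 + 70)*n((2 + 6) - 1) = (-105 + 70)*(-83/4 - 5*((2 + 6) - 1)) = -35*(-83/4 - 5*(8 - 1)) = -35*(-83/4 - 5*7) = -35*(-83/4 - 35) = -35*(-223/4) = 7805/4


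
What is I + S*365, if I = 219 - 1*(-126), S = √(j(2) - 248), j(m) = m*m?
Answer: 345 + 730*I*√61 ≈ 345.0 + 5701.5*I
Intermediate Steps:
j(m) = m²
S = 2*I*√61 (S = √(2² - 248) = √(4 - 248) = √(-244) = 2*I*√61 ≈ 15.62*I)
I = 345 (I = 219 + 126 = 345)
I + S*365 = 345 + (2*I*√61)*365 = 345 + 730*I*√61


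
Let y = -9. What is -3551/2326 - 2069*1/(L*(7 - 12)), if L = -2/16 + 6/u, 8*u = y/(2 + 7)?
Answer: -45335627/4477550 ≈ -10.125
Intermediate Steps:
u = -⅛ (u = (-9/(2 + 7))/8 = (-9/9)/8 = (-9*⅑)/8 = (⅛)*(-1) = -⅛ ≈ -0.12500)
L = -385/8 (L = -2/16 + 6/(-⅛) = -2*1/16 + 6*(-8) = -⅛ - 48 = -385/8 ≈ -48.125)
-3551/2326 - 2069*1/(L*(7 - 12)) = -3551/2326 - 2069*(-8/(385*(7 - 12))) = -3551*1/2326 - 2069/((-5*(-385/8))) = -3551/2326 - 2069/1925/8 = -3551/2326 - 2069*8/1925 = -3551/2326 - 16552/1925 = -45335627/4477550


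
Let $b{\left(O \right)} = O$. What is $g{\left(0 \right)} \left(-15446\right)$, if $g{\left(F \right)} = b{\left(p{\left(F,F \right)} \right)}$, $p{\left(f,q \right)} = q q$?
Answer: $0$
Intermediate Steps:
$p{\left(f,q \right)} = q^{2}$
$g{\left(F \right)} = F^{2}$
$g{\left(0 \right)} \left(-15446\right) = 0^{2} \left(-15446\right) = 0 \left(-15446\right) = 0$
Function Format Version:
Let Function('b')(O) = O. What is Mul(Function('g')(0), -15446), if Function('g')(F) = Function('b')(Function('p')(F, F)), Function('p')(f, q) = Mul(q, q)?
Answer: 0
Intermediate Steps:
Function('p')(f, q) = Pow(q, 2)
Function('g')(F) = Pow(F, 2)
Mul(Function('g')(0), -15446) = Mul(Pow(0, 2), -15446) = Mul(0, -15446) = 0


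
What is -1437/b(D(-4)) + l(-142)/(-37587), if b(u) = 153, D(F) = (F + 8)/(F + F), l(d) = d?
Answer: -117627/12529 ≈ -9.3884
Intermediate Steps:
D(F) = (8 + F)/(2*F) (D(F) = (8 + F)/((2*F)) = (8 + F)*(1/(2*F)) = (8 + F)/(2*F))
-1437/b(D(-4)) + l(-142)/(-37587) = -1437/153 - 142/(-37587) = -1437*1/153 - 142*(-1/37587) = -479/51 + 142/37587 = -117627/12529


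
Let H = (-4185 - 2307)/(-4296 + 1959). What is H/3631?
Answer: 2164/2828549 ≈ 0.00076506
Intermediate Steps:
H = 2164/779 (H = -6492/(-2337) = -6492*(-1/2337) = 2164/779 ≈ 2.7779)
H/3631 = (2164/779)/3631 = (2164/779)*(1/3631) = 2164/2828549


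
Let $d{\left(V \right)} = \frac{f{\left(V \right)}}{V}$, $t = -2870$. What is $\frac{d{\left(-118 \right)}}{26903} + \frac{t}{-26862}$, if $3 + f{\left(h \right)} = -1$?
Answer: $\frac{2277769357}{21318717387} \approx 0.10684$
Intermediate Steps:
$f{\left(h \right)} = -4$ ($f{\left(h \right)} = -3 - 1 = -4$)
$d{\left(V \right)} = - \frac{4}{V}$
$\frac{d{\left(-118 \right)}}{26903} + \frac{t}{-26862} = \frac{\left(-4\right) \frac{1}{-118}}{26903} - \frac{2870}{-26862} = \left(-4\right) \left(- \frac{1}{118}\right) \frac{1}{26903} - - \frac{1435}{13431} = \frac{2}{59} \cdot \frac{1}{26903} + \frac{1435}{13431} = \frac{2}{1587277} + \frac{1435}{13431} = \frac{2277769357}{21318717387}$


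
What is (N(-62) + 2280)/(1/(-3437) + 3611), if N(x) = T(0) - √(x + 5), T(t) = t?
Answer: 1306060/2068501 - 3437*I*√57/12411006 ≈ 0.6314 - 0.0020908*I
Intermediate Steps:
N(x) = -√(5 + x) (N(x) = 0 - √(x + 5) = 0 - √(5 + x) = -√(5 + x))
(N(-62) + 2280)/(1/(-3437) + 3611) = (-√(5 - 62) + 2280)/(1/(-3437) + 3611) = (-√(-57) + 2280)/(-1/3437 + 3611) = (-I*√57 + 2280)/(12411006/3437) = (-I*√57 + 2280)*(3437/12411006) = (2280 - I*√57)*(3437/12411006) = 1306060/2068501 - 3437*I*√57/12411006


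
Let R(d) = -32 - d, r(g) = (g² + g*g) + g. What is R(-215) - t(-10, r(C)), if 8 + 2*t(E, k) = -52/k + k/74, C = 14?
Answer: 2768867/15022 ≈ 184.32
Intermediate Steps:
r(g) = g + 2*g² (r(g) = (g² + g²) + g = 2*g² + g = g + 2*g²)
t(E, k) = -4 - 26/k + k/148 (t(E, k) = -4 + (-52/k + k/74)/2 = -4 + (-26/k + k/148) = -4 - 26/k + k/148)
R(-215) - t(-10, r(C)) = (-32 - 1*(-215)) - (-4 - 26*1/(14*(1 + 2*14)) + (14*(1 + 2*14))/148) = (-32 + 215) - (-4 - 26*1/(14*(1 + 28)) + (14*(1 + 28))/148) = 183 - (-4 - 26/(14*29) + (14*29)/148) = 183 - (-4 - 26/406 + (1/148)*406) = 183 - (-4 - 26*1/406 + 203/74) = 183 - (-4 - 13/203 + 203/74) = 183 - 1*(-19841/15022) = 183 + 19841/15022 = 2768867/15022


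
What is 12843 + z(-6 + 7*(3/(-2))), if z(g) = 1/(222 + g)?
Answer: 5278475/411 ≈ 12843.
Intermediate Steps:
12843 + z(-6 + 7*(3/(-2))) = 12843 + 1/(222 + (-6 + 7*(3/(-2)))) = 12843 + 1/(222 + (-6 + 7*(3*(-½)))) = 12843 + 1/(222 + (-6 + 7*(-3/2))) = 12843 + 1/(222 + (-6 - 21/2)) = 12843 + 1/(222 - 33/2) = 12843 + 1/(411/2) = 12843 + 2/411 = 5278475/411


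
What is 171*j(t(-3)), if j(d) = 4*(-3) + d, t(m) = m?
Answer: -2565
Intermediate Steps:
j(d) = -12 + d
171*j(t(-3)) = 171*(-12 - 3) = 171*(-15) = -2565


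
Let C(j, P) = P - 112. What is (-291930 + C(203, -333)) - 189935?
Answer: -482310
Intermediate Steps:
C(j, P) = -112 + P
(-291930 + C(203, -333)) - 189935 = (-291930 + (-112 - 333)) - 189935 = (-291930 - 445) - 189935 = -292375 - 189935 = -482310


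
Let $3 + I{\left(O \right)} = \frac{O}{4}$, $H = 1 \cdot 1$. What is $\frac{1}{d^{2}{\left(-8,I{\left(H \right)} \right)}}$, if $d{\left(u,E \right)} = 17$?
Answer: $\frac{1}{289} \approx 0.0034602$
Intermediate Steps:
$H = 1$
$I{\left(O \right)} = -3 + \frac{O}{4}$
$\frac{1}{d^{2}{\left(-8,I{\left(H \right)} \right)}} = \frac{1}{17^{2}} = \frac{1}{289}$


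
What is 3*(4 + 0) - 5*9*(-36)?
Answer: 1632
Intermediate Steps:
3*(4 + 0) - 5*9*(-36) = 3*4 - 45*(-36) = 12 + 1620 = 1632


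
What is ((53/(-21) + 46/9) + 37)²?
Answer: 6220036/3969 ≈ 1567.2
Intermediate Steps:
((53/(-21) + 46/9) + 37)² = ((53*(-1/21) + 46*(⅑)) + 37)² = ((-53/21 + 46/9) + 37)² = (163/63 + 37)² = (2494/63)² = 6220036/3969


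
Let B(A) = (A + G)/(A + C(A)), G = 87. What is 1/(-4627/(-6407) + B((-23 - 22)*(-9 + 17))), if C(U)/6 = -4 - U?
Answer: 3792944/2156147 ≈ 1.7591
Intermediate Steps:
C(U) = -24 - 6*U (C(U) = 6*(-4 - U) = -24 - 6*U)
B(A) = (87 + A)/(-24 - 5*A) (B(A) = (A + 87)/(A + (-24 - 6*A)) = (87 + A)/(-24 - 5*A))
1/(-4627/(-6407) + B((-23 - 22)*(-9 + 17))) = 1/(-4627/(-6407) + (-87 - (-23 - 22)*(-9 + 17))/(24 + 5*((-23 - 22)*(-9 + 17)))) = 1/(-4627*(-1/6407) + (-87 - (-45)*8)/(24 + 5*(-45*8))) = 1/(4627/6407 + (-87 - 1*(-360))/(24 + 5*(-360))) = 1/(4627/6407 + (-87 + 360)/(24 - 1800)) = 1/(4627/6407 + 273/(-1776)) = 1/(4627/6407 - 1/1776*273) = 1/(4627/6407 - 91/592) = 1/(2156147/3792944) = 3792944/2156147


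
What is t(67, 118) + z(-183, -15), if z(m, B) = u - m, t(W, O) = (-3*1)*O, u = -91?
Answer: -262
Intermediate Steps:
t(W, O) = -3*O
z(m, B) = -91 - m
t(67, 118) + z(-183, -15) = -3*118 + (-91 - 1*(-183)) = -354 + (-91 + 183) = -354 + 92 = -262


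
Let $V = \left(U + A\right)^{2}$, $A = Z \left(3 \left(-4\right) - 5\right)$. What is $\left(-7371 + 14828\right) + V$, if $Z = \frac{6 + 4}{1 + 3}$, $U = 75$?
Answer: $\frac{34053}{4} \approx 8513.3$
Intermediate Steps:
$Z = \frac{5}{2}$ ($Z = \frac{10}{4} = 10 \cdot \frac{1}{4} = \frac{5}{2} \approx 2.5$)
$A = - \frac{85}{2}$ ($A = \frac{5 \left(3 \left(-4\right) - 5\right)}{2} = \frac{5 \left(-12 - 5\right)}{2} = \frac{5}{2} \left(-17\right) = - \frac{85}{2} \approx -42.5$)
$V = \frac{4225}{4}$ ($V = \left(75 - \frac{85}{2}\right)^{2} = \left(\frac{65}{2}\right)^{2} = \frac{4225}{4} \approx 1056.3$)
$\left(-7371 + 14828\right) + V = \left(-7371 + 14828\right) + \frac{4225}{4} = 7457 + \frac{4225}{4} = \frac{34053}{4}$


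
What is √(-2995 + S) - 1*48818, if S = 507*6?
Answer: -48818 + √47 ≈ -48811.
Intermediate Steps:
S = 3042
√(-2995 + S) - 1*48818 = √(-2995 + 3042) - 1*48818 = √47 - 48818 = -48818 + √47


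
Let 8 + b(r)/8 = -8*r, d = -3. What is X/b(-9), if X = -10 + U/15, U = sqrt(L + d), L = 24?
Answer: -5/256 + sqrt(21)/7680 ≈ -0.018935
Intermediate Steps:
U = sqrt(21) (U = sqrt(24 - 3) = sqrt(21) ≈ 4.5826)
X = -10 + sqrt(21)/15 ≈ -9.6945
b(r) = -64 - 64*r (b(r) = -64 + 8*(-8*r) = -64 - 64*r)
X/b(-9) = (-10 + sqrt(21)/15)/(-64 - 64*(-9)) = (-10 + sqrt(21)/15)/(-64 + 576) = (-10 + sqrt(21)/15)/512 = (-10 + sqrt(21)/15)*(1/512) = -5/256 + sqrt(21)/7680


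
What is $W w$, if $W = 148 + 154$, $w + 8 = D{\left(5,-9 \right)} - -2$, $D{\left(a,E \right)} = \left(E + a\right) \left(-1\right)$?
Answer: $-604$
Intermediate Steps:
$D{\left(a,E \right)} = - E - a$
$w = -2$ ($w = -8 - -6 = -8 + \left(\left(9 - 5\right) + 2\right) = -8 + \left(4 + 2\right) = -8 + 6 = -2$)
$W = 302$
$W w = 302 \left(-2\right) = -604$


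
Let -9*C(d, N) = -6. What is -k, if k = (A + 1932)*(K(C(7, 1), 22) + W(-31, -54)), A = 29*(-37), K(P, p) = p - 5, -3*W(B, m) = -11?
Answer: -53258/3 ≈ -17753.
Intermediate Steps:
W(B, m) = 11/3 (W(B, m) = -⅓*(-11) = 11/3)
C(d, N) = ⅔ (C(d, N) = -⅑*(-6) = ⅔)
K(P, p) = -5 + p
A = -1073
k = 53258/3 (k = (-1073 + 1932)*((-5 + 22) + 11/3) = 859*(17 + 11/3) = 859*(62/3) = 53258/3 ≈ 17753.)
-k = -1*53258/3 = -53258/3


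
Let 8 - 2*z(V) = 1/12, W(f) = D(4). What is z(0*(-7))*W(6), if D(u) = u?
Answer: 95/6 ≈ 15.833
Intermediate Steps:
W(f) = 4
z(V) = 95/24 (z(V) = 4 - ½/12 = 4 - ½*1/12 = 4 - 1/24 = 95/24)
z(0*(-7))*W(6) = (95/24)*4 = 95/6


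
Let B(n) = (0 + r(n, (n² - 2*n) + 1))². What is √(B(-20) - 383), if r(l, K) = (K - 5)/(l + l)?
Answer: I*√26419/10 ≈ 16.254*I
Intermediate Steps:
r(l, K) = (-5 + K)/(2*l) (r(l, K) = (-5 + K)/((2*l)) = (-5 + K)*(1/(2*l)) = (-5 + K)/(2*l))
B(n) = (-4 + n² - 2*n)²/(4*n²) (B(n) = (0 + (-5 + ((n² - 2*n) + 1))/(2*n))² = (0 + (-5 + (1 + n² - 2*n))/(2*n))² = (0 + (-4 + n² - 2*n)/(2*n))² = ((-4 + n² - 2*n)/(2*n))² = (-4 + n² - 2*n)²/(4*n²))
√(B(-20) - 383) = √((¼)*(4 - 1*(-20)² + 2*(-20))²/(-20)² - 383) = √((¼)*(1/400)*(4 - 1*400 - 40)² - 383) = √((¼)*(1/400)*(4 - 400 - 40)² - 383) = √((¼)*(1/400)*(-436)² - 383) = √((¼)*(1/400)*190096 - 383) = √(11881/100 - 383) = √(-26419/100) = I*√26419/10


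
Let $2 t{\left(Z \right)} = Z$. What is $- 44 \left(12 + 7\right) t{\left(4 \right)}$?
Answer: $-1672$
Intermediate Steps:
$t{\left(Z \right)} = \frac{Z}{2}$
$- 44 \left(12 + 7\right) t{\left(4 \right)} = - 44 \left(12 + 7\right) \frac{1}{2} \cdot 4 = \left(-44\right) 19 \cdot 2 = \left(-836\right) 2 = -1672$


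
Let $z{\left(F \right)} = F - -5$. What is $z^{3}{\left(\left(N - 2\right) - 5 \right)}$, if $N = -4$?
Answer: $-216$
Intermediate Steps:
$z{\left(F \right)} = 5 + F$ ($z{\left(F \right)} = F + 5 = 5 + F$)
$z^{3}{\left(\left(N - 2\right) - 5 \right)} = \left(5 - 11\right)^{3} = \left(-6\right)^{3} = -216$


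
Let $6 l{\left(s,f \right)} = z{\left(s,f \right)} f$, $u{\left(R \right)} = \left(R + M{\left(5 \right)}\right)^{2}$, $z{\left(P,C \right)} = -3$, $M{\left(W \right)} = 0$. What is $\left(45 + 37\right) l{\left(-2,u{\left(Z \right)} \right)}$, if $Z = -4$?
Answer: $-656$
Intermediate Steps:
$u{\left(R \right)} = R^{2}$ ($u{\left(R \right)} = \left(R + 0\right)^{2} = R^{2}$)
$l{\left(s,f \right)} = - \frac{f}{2}$ ($l{\left(s,f \right)} = \frac{\left(-3\right) f}{6} = - \frac{f}{2}$)
$\left(45 + 37\right) l{\left(-2,u{\left(Z \right)} \right)} = \left(45 + 37\right) \left(- \frac{\left(-4\right)^{2}}{2}\right) = 82 \left(\left(- \frac{1}{2}\right) 16\right) = 82 \left(-8\right) = -656$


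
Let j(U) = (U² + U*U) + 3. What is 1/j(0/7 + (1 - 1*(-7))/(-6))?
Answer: 9/59 ≈ 0.15254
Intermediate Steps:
j(U) = 3 + 2*U² (j(U) = (U² + U²) + 3 = 2*U² + 3 = 3 + 2*U²)
1/j(0/7 + (1 - 1*(-7))/(-6)) = 1/(3 + 2*(0/7 + (1 - 1*(-7))/(-6))²) = 1/(3 + 2*(0*(⅐) + (1 + 7)*(-⅙))²) = 1/(3 + 2*(0 + 8*(-⅙))²) = 1/(3 + 2*(0 - 4/3)²) = 1/(3 + 2*(-4/3)²) = 1/(3 + 2*(16/9)) = 1/(3 + 32/9) = 1/(59/9) = 9/59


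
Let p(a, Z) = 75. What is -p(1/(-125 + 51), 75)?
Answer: -75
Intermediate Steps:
-p(1/(-125 + 51), 75) = -1*75 = -75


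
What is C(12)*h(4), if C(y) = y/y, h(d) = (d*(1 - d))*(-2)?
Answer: 24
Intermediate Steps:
h(d) = -2*d*(1 - d)
C(y) = 1
C(12)*h(4) = 1*(2*4*(-1 + 4)) = 1*(2*4*3) = 1*24 = 24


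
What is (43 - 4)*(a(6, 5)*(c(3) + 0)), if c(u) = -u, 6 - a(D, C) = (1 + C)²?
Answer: 3510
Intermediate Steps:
a(D, C) = 6 - (1 + C)²
(43 - 4)*(a(6, 5)*(c(3) + 0)) = (43 - 4)*((6 - (1 + 5)²)*(-1*3 + 0)) = 39*((6 - 1*6²)*(-3 + 0)) = 39*((6 - 1*36)*(-3)) = 39*((6 - 36)*(-3)) = 39*(-30*(-3)) = 39*90 = 3510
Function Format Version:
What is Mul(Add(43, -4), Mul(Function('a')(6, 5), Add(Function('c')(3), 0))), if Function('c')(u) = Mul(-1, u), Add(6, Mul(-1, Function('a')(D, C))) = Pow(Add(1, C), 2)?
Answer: 3510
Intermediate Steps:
Function('a')(D, C) = Add(6, Mul(-1, Pow(Add(1, C), 2)))
Mul(Add(43, -4), Mul(Function('a')(6, 5), Add(Function('c')(3), 0))) = Mul(Add(43, -4), Mul(Add(6, Mul(-1, Pow(Add(1, 5), 2))), Add(Mul(-1, 3), 0))) = Mul(39, Mul(Add(6, Mul(-1, Pow(6, 2))), Add(-3, 0))) = Mul(39, Mul(Add(6, Mul(-1, 36)), -3)) = Mul(39, Mul(Add(6, -36), -3)) = Mul(39, Mul(-30, -3)) = Mul(39, 90) = 3510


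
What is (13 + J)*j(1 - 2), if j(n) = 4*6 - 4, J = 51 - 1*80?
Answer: -320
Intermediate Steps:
J = -29 (J = 51 - 80 = -29)
j(n) = 20 (j(n) = 24 - 4 = 20)
(13 + J)*j(1 - 2) = (13 - 29)*20 = -16*20 = -320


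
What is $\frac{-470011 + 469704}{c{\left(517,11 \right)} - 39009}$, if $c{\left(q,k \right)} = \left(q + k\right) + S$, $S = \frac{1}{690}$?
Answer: $\frac{211830}{26551889} \approx 0.007978$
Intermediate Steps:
$S = \frac{1}{690} \approx 0.0014493$
$c{\left(q,k \right)} = \frac{1}{690} + k + q$ ($c{\left(q,k \right)} = \left(q + k\right) + \frac{1}{690} = \left(k + q\right) + \frac{1}{690} = \frac{1}{690} + k + q$)
$\frac{-470011 + 469704}{c{\left(517,11 \right)} - 39009} = \frac{-470011 + 469704}{\left(\frac{1}{690} + 11 + 517\right) - 39009} = - \frac{307}{\frac{364321}{690} - 39009} = - \frac{307}{- \frac{26551889}{690}} = \left(-307\right) \left(- \frac{690}{26551889}\right) = \frac{211830}{26551889}$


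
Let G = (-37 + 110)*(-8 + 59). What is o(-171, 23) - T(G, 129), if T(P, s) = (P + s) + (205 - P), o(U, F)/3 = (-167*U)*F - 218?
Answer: 1969445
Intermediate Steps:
o(U, F) = -654 - 501*F*U (o(U, F) = 3*((-167*U)*F - 218) = 3*(-167*F*U - 218) = 3*(-218 - 167*F*U) = -654 - 501*F*U)
G = 3723 (G = 73*51 = 3723)
T(P, s) = 205 + s
o(-171, 23) - T(G, 129) = (-654 - 501*23*(-171)) - (205 + 129) = (-654 + 1970433) - 1*334 = 1969779 - 334 = 1969445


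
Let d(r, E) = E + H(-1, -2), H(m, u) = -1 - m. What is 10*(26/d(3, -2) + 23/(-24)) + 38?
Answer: -1219/12 ≈ -101.58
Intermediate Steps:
d(r, E) = E (d(r, E) = E + (-1 - 1*(-1)) = E + (-1 + 1) = E + 0 = E)
10*(26/d(3, -2) + 23/(-24)) + 38 = 10*(26/(-2) + 23/(-24)) + 38 = 10*(26*(-½) + 23*(-1/24)) + 38 = 10*(-13 - 23/24) + 38 = 10*(-335/24) + 38 = -1675/12 + 38 = -1219/12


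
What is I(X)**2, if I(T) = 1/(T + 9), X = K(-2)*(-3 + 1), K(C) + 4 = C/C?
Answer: 1/225 ≈ 0.0044444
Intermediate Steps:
K(C) = -3 (K(C) = -4 + C/C = -4 + 1 = -3)
X = 6 (X = -3*(-3 + 1) = -3*(-2) = 6)
I(T) = 1/(9 + T)
I(X)**2 = (1/(9 + 6))**2 = (1/15)**2 = 1/225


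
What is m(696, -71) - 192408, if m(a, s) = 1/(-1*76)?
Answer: -14623009/76 ≈ -1.9241e+5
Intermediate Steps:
m(a, s) = -1/76 (m(a, s) = 1/(-76) = -1/76)
m(696, -71) - 192408 = -1/76 - 192408 = -14623009/76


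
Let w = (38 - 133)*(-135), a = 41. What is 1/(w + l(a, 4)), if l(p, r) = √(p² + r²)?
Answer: 12825/164478928 - √1697/164478928 ≈ 7.7723e-5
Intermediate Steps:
w = 12825 (w = -95*(-135) = 12825)
1/(w + l(a, 4)) = 1/(12825 + √(41² + 4²)) = 1/(12825 + √(1681 + 16)) = 1/(12825 + √1697)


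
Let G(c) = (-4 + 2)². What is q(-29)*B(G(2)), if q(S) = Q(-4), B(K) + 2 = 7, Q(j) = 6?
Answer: 30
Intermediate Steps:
G(c) = 4 (G(c) = (-2)² = 4)
B(K) = 5 (B(K) = -2 + 7 = 5)
q(S) = 6
q(-29)*B(G(2)) = 6*5 = 30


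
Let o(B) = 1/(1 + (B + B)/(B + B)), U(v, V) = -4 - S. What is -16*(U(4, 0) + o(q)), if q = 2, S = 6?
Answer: 152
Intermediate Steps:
U(v, V) = -10 (U(v, V) = -4 - 1*6 = -4 - 6 = -10)
o(B) = ½ (o(B) = 1/(1 + (2*B)/((2*B))) = 1/(1 + (2*B)*(1/(2*B))) = 1/(1 + 1) = 1/2 = ½)
-16*(U(4, 0) + o(q)) = -16*(-10 + ½) = -16*(-19/2) = 152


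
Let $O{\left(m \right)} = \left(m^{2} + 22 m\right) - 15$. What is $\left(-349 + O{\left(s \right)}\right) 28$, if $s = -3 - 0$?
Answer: $-11788$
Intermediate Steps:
$s = -3$ ($s = -3 + 0 = -3$)
$O{\left(m \right)} = -15 + m^{2} + 22 m$
$\left(-349 + O{\left(s \right)}\right) 28 = \left(-349 + \left(-15 + \left(-3\right)^{2} + 22 \left(-3\right)\right)\right) 28 = \left(-349 - 72\right) 28 = \left(-421\right) 28 = -11788$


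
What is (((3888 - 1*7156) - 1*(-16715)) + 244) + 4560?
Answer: 18251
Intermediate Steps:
(((3888 - 1*7156) - 1*(-16715)) + 244) + 4560 = (((3888 - 7156) + 16715) + 244) + 4560 = ((-3268 + 16715) + 244) + 4560 = (13447 + 244) + 4560 = 13691 + 4560 = 18251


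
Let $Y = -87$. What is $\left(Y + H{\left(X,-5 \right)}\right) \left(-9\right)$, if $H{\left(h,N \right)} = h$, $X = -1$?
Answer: $792$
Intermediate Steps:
$\left(Y + H{\left(X,-5 \right)}\right) \left(-9\right) = \left(-87 - 1\right) \left(-9\right) = \left(-88\right) \left(-9\right) = 792$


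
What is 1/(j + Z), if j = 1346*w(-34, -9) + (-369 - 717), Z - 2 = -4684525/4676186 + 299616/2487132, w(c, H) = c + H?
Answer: -969190986546/57146293113049229 ≈ -1.6960e-5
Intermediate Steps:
w(c, H) = H + c
Z = 1084217649115/969190986546 (Z = 2 + (-4684525/4676186 + 299616/2487132) = 2 + (-4684525*1/4676186 + 299616*(1/2487132)) = 2 + (-4684525/4676186 + 24968/207261) = 2 - 854164323977/969190986546 = 1084217649115/969190986546 ≈ 1.1187)
j = -58964 (j = 1346*(-9 - 34) + (-369 - 717) = 1346*(-43) - 1086 = -57878 - 1086 = -58964)
1/(j + Z) = 1/(-58964 + 1084217649115/969190986546) = 1/(-57146293113049229/969190986546) = -969190986546/57146293113049229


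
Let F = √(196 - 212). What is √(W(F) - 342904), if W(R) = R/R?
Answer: I*√342903 ≈ 585.58*I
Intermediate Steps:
F = 4*I (F = √(-16) = 4*I ≈ 4.0*I)
W(R) = 1
√(W(F) - 342904) = √(1 - 342904) = √(-342903) = I*√342903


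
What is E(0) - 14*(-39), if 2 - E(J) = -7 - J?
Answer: 555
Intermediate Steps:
E(J) = 9 + J (E(J) = 2 - (-7 - J) = 2 + (7 + J) = 9 + J)
E(0) - 14*(-39) = (9 + 0) - 14*(-39) = 9 + 546 = 555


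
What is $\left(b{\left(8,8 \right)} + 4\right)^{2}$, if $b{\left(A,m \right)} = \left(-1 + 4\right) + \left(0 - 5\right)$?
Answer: $4$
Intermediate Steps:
$b{\left(A,m \right)} = -2$ ($b{\left(A,m \right)} = 3 + \left(0 - 5\right) = 3 - 5 = -2$)
$\left(b{\left(8,8 \right)} + 4\right)^{2} = \left(-2 + 4\right)^{2} = 2^{2} = 4$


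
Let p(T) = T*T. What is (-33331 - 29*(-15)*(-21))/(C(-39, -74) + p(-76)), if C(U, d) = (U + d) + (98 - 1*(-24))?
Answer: -42466/5785 ≈ -7.3407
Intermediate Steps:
p(T) = T**2
C(U, d) = 122 + U + d (C(U, d) = (U + d) + (98 + 24) = (U + d) + 122 = 122 + U + d)
(-33331 - 29*(-15)*(-21))/(C(-39, -74) + p(-76)) = (-33331 - 29*(-15)*(-21))/((122 - 39 - 74) + (-76)**2) = (-33331 + 435*(-21))/(9 + 5776) = (-33331 - 9135)/5785 = -42466*1/5785 = -42466/5785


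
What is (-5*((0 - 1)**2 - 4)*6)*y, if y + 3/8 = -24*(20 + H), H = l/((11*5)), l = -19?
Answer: -1869453/44 ≈ -42488.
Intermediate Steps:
H = -19/55 (H = -19/(11*5) = -19/55 ≈ -0.34545)
y = -207717/440 (y = -3/8 - 24*(20 - 19/55) = -3/8 - 24*1081/55 = -3/8 - 25944/55 = -207717/440 ≈ -472.08)
(-5*((0 - 1)**2 - 4)*6)*y = -5*((0 - 1)**2 - 4)*6*(-207717/440) = -5*((-1)**2 - 4)*6*(-207717/440) = -5*(1 - 4)*6*(-207717/440) = -(-15)*6*(-207717/440) = -5*(-18)*(-207717/440) = 90*(-207717/440) = -1869453/44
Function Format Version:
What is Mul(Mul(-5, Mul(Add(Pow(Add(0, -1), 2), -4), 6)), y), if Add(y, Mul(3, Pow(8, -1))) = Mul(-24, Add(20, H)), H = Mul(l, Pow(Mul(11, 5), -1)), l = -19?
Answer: Rational(-1869453, 44) ≈ -42488.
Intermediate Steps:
H = Rational(-19, 55) (H = Mul(-19, Pow(Mul(11, 5), -1)) = Mul(-19, Pow(55, -1)) = Mul(-19, Rational(1, 55)) = Rational(-19, 55) ≈ -0.34545)
y = Rational(-207717, 440) (y = Add(Rational(-3, 8), Mul(-24, Add(20, Rational(-19, 55)))) = Add(Rational(-3, 8), Mul(-24, Rational(1081, 55))) = Add(Rational(-3, 8), Rational(-25944, 55)) = Rational(-207717, 440) ≈ -472.08)
Mul(Mul(-5, Mul(Add(Pow(Add(0, -1), 2), -4), 6)), y) = Mul(Mul(-5, Mul(Add(Pow(Add(0, -1), 2), -4), 6)), Rational(-207717, 440)) = Mul(Mul(-5, Mul(Add(Pow(-1, 2), -4), 6)), Rational(-207717, 440)) = Mul(Mul(-5, Mul(Add(1, -4), 6)), Rational(-207717, 440)) = Mul(Mul(-5, Mul(-3, 6)), Rational(-207717, 440)) = Mul(Mul(-5, -18), Rational(-207717, 440)) = Mul(90, Rational(-207717, 440)) = Rational(-1869453, 44)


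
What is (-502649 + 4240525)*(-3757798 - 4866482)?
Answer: -32236489229280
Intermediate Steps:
(-502649 + 4240525)*(-3757798 - 4866482) = 3737876*(-8624280) = -32236489229280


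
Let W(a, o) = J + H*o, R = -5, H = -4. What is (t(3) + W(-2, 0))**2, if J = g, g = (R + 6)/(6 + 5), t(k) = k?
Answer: 1156/121 ≈ 9.5537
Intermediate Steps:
g = 1/11 (g = (-5 + 6)/(6 + 5) = 1/11 ≈ 0.090909)
J = 1/11 ≈ 0.090909
W(a, o) = 1/11 - 4*o
(t(3) + W(-2, 0))**2 = (3 + (1/11 - 4*0))**2 = (3 + (1/11 + 0))**2 = (3 + 1/11)**2 = (34/11)**2 = 1156/121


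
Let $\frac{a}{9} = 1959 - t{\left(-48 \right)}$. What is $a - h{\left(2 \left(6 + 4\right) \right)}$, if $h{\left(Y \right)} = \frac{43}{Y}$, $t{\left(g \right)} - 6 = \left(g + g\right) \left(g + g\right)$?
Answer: $- \frac{1307383}{20} \approx -65369.0$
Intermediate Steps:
$t{\left(g \right)} = 6 + 4 g^{2}$ ($t{\left(g \right)} = 6 + \left(g + g\right) \left(g + g\right) = 6 + 2 g 2 g = 6 + 4 g^{2}$)
$a = -65367$ ($a = 9 \left(1959 - \left(6 + 4 \left(-48\right)^{2}\right)\right) = 9 \left(1959 - \left(6 + 4 \cdot 2304\right)\right) = 9 \left(1959 - \left(6 + 9216\right)\right) = 9 \left(1959 - 9222\right) = 9 \left(-7263\right) = -65367$)
$a - h{\left(2 \left(6 + 4\right) \right)} = -65367 - \frac{43}{2 \left(6 + 4\right)} = -65367 - \frac{43}{2 \cdot 10} = -65367 - \frac{43}{20} = - \frac{1307383}{20}$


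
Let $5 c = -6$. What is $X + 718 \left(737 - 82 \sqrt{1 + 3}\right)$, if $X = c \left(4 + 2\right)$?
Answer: $\frac{2057034}{5} \approx 4.1141 \cdot 10^{5}$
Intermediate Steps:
$c = - \frac{6}{5}$ ($c = \frac{1}{5} \left(-6\right) = - \frac{6}{5} \approx -1.2$)
$X = - \frac{36}{5}$ ($X = - \frac{6 \left(4 + 2\right)}{5} = \left(- \frac{6}{5}\right) 6 = - \frac{36}{5} \approx -7.2$)
$X + 718 \left(737 - 82 \sqrt{1 + 3}\right) = - \frac{36}{5} + 718 \left(737 - 82 \sqrt{1 + 3}\right) = - \frac{36}{5} + 718 \left(737 - 82 \sqrt{4}\right) = - \frac{36}{5} + 718 \left(737 - 164\right) = - \frac{36}{5} + 718 \cdot 573 = - \frac{36}{5} + 411414 = \frac{2057034}{5}$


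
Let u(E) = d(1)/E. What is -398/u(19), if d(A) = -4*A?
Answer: 3781/2 ≈ 1890.5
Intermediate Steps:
u(E) = -4/E (u(E) = (-4*1)/E = -4/E)
-398/u(19) = -398/((-4/19)) = -398/((-4*1/19)) = -398/(-4/19) = -398*(-19/4) = 3781/2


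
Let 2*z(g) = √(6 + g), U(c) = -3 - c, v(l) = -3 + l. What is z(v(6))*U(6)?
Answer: -27/2 ≈ -13.500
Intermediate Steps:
z(g) = √(6 + g)/2
z(v(6))*U(6) = (√(6 + (-3 + 6))/2)*(-3 - 1*6) = (√(6 + 3)/2)*(-3 - 6) = (√9/2)*(-9) = ((½)*3)*(-9) = (3/2)*(-9) = -27/2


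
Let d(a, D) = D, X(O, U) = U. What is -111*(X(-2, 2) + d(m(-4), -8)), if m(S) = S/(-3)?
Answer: 666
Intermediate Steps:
m(S) = -S/3 (m(S) = S*(-⅓) = -S/3)
-111*(X(-2, 2) + d(m(-4), -8)) = -111*(2 - 8) = -111*(-6) = 666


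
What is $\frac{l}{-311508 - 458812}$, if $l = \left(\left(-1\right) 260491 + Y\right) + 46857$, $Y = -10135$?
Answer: $\frac{223769}{770320} \approx 0.29049$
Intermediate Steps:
$l = -223769$ ($l = \left(\left(-1\right) 260491 - 10135\right) + 46857 = \left(-260491 - 10135\right) + 46857 = -270626 + 46857 = -223769$)
$\frac{l}{-311508 - 458812} = - \frac{223769}{-311508 - 458812} = - \frac{223769}{-770320} = \left(-223769\right) \left(- \frac{1}{770320}\right) = \frac{223769}{770320}$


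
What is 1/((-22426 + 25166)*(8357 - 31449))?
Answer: -1/63272080 ≈ -1.5805e-8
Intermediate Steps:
1/((-22426 + 25166)*(8357 - 31449)) = 1/(2740*(-23092)) = 1/(-63272080) = -1/63272080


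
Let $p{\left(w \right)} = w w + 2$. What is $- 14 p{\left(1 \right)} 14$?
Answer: $-588$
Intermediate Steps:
$p{\left(w \right)} = 2 + w^{2}$ ($p{\left(w \right)} = w^{2} + 2 = 2 + w^{2}$)
$- 14 p{\left(1 \right)} 14 = - 14 \left(2 + 1^{2}\right) 14 = - 14 \left(2 + 1\right) 14 = \left(-14\right) 3 \cdot 14 = \left(-42\right) 14 = -588$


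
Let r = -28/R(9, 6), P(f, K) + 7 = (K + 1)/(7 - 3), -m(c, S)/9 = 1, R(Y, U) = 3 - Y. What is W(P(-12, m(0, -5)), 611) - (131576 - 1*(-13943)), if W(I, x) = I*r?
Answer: -145561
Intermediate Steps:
m(c, S) = -9 (m(c, S) = -9*1 = -9)
P(f, K) = -27/4 + K/4 (P(f, K) = -7 + (K + 1)/(7 - 3) = -7 + (1 + K)/4 = -7 + (1 + K)*(¼) = -7 + (¼ + K/4) = -27/4 + K/4)
r = 14/3 (r = -28/(3 - 1*9) = -28/(3 - 9) = -28/(-6) = -28*(-⅙) = 14/3 ≈ 4.6667)
W(I, x) = 14*I/3 (W(I, x) = I*(14/3) = 14*I/3)
W(P(-12, m(0, -5)), 611) - (131576 - 1*(-13943)) = 14*(-27/4 + (¼)*(-9))/3 - (131576 - 1*(-13943)) = 14*(-27/4 - 9/4)/3 - (131576 + 13943) = (14/3)*(-9) - 1*145519 = -42 - 145519 = -145561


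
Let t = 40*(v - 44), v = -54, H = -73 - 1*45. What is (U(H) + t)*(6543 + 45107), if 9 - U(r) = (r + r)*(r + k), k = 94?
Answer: -494548750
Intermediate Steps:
H = -118 (H = -73 - 45 = -118)
U(r) = 9 - 2*r*(94 + r) (U(r) = 9 - (r + r)*(r + 94) = 9 - 2*r*(94 + r))
t = -3920 (t = 40*(-54 - 44) = 40*(-98) = -3920)
(U(H) + t)*(6543 + 45107) = ((9 - 188*(-118) - 2*(-118)²) - 3920)*(6543 + 45107) = ((9 + 22184 - 2*13924) - 3920)*51650 = ((9 + 22184 - 27848) - 3920)*51650 = (-5655 - 3920)*51650 = -9575*51650 = -494548750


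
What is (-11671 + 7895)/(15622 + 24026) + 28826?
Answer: 605344/21 ≈ 28826.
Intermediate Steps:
(-11671 + 7895)/(15622 + 24026) + 28826 = -3776/39648 + 28826 = -3776*1/39648 + 28826 = -2/21 + 28826 = 605344/21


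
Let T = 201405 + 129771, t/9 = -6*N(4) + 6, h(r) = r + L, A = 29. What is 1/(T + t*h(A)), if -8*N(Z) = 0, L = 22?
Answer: 1/333930 ≈ 2.9946e-6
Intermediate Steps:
N(Z) = 0 (N(Z) = -⅛*0 = 0)
h(r) = 22 + r (h(r) = r + 22 = 22 + r)
t = 54 (t = 9*(-6*0 + 6) = 9*(0 + 6) = 9*6 = 54)
T = 331176
1/(T + t*h(A)) = 1/(331176 + 54*(22 + 29)) = 1/(331176 + 54*51) = 1/(331176 + 2754) = 1/333930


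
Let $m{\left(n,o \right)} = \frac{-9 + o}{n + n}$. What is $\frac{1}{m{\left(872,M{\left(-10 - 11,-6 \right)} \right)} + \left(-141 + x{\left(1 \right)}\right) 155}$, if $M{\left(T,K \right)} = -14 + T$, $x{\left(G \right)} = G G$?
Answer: $- \frac{436}{9461211} \approx -4.6083 \cdot 10^{-5}$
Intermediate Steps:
$x{\left(G \right)} = G^{2}$
$m{\left(n,o \right)} = \frac{-9 + o}{2 n}$
$\frac{1}{m{\left(872,M{\left(-10 - 11,-6 \right)} \right)} + \left(-141 + x{\left(1 \right)}\right) 155} = \frac{1}{\frac{-9 - 35}{2 \cdot 872} + \left(-141 + 1^{2}\right) 155} = \frac{1}{\frac{1}{2} \cdot \frac{1}{872} \left(-9 - 35\right) + \left(-141 + 1\right) 155} = \frac{1}{\frac{1}{2} \cdot \frac{1}{872} \left(-9 - 35\right) - 21700} = \frac{1}{\frac{1}{2} \cdot \frac{1}{872} \left(-44\right) - 21700} = \frac{1}{- \frac{11}{436} - 21700} = \frac{1}{- \frac{9461211}{436}} = - \frac{436}{9461211}$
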